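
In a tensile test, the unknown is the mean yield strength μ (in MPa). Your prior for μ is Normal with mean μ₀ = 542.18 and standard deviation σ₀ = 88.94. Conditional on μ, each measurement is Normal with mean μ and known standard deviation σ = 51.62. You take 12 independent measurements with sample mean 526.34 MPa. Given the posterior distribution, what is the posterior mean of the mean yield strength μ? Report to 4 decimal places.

For Normal data with known variance σ², a Normal(μ₀, σ₀²) prior on μ is conjugate. Posterior precision = 1/σ₀² + n/σ²; posterior mean is the precision-weighted average of μ₀ and x̄.
n·x̄ = 12·526.34 = 6316.08.
σ₀² = 88.94² = 7910.3236, σ² = 51.62² = 2664.6244; σ² + n·σ₀² = 2664.6244 + 12·7910.3236 = 97588.5076.
Posterior mean = (μ₀/σ₀² + n·x̄/σ²)/(1/σ₀² + n/σ²) = (σ²·μ₀ + σ₀²·n·x̄)/(σ² + n·σ₀²) = (2664.6244·542.18 + 7910.3236·6316.08)/97588.5076 = 51406942.74068/97588.5076 = 526.7725.

526.7725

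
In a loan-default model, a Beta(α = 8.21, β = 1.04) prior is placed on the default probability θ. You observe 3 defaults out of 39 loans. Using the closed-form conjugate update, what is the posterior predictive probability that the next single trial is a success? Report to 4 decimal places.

The Beta prior is conjugate to a Binomial/Bernoulli likelihood; the update adds successes to α and failures to β.
Posterior: Beta(α+k, β+n−k) = Beta(8.21+3, 1.04+36) = Beta(11.21, 37.04).
For a single future Bernoulli trial, P(success | data) = α/(α+β) = 0.2323.

0.2323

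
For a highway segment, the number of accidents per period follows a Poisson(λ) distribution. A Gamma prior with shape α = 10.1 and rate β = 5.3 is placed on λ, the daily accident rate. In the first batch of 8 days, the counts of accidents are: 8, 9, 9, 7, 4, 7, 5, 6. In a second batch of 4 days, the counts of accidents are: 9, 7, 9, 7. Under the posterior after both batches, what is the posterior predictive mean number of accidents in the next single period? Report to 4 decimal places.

5.6127

With a Gamma(shape α, rate β) prior, the Poisson likelihood is conjugate: the posterior is Gamma(α + ΣXᵢ, β + n).
Batch 1: sum of counts S = 55 over n = 8 days.
After batch 1: Gamma(α+S, β+n) = Gamma(10.1+55, 5.3+8) = Gamma(65.1, 13.3).
Batch 2: sum of counts S = 32 over n = 4 days.
After batch 2: Gamma(α+S, β+n) = Gamma(65.1+32, 13.3+4) = Gamma(97.1, 17.3).
The predictive distribution for one future period is NegBinom with mean α/β = 5.6127.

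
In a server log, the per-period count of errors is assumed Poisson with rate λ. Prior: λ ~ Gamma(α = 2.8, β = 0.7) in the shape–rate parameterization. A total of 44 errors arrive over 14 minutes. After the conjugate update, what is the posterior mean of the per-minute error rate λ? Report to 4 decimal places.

With a Gamma(shape α, rate β) prior, the Poisson likelihood is conjugate: the posterior is Gamma(α + ΣXᵢ, β + n).
Posterior: Gamma(α+S, β+n) = Gamma(2.8+44, 0.7+14) = Gamma(46.8, 14.7).
Posterior mean = α/β = 46.8/14.7 = 3.1837.

3.1837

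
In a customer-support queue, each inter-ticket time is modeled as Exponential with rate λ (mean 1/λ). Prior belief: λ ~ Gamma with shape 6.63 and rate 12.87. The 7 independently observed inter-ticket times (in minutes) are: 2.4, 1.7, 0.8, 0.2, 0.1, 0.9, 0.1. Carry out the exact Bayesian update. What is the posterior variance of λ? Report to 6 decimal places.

0.037480

With a Gamma(shape α, rate β) prior on the exponential rate λ, the posterior after n observations with total T = Σxᵢ is Gamma(α+n, β+T).
Sum of observations T = 6.2 minutes; n = 7.
Posterior: Gamma(6.63+7, 12.87+6.2) = Gamma(13.63, 19.07).
Var = α/β² = 0.037480.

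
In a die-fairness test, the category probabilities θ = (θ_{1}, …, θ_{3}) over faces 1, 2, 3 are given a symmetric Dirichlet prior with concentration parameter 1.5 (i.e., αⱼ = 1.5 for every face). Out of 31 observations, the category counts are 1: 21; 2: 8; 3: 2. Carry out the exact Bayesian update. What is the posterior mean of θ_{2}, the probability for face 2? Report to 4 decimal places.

The Dirichlet prior is conjugate to the Multinomial likelihood: each posterior αⱼ = prior αⱼ + observed count nⱼ.
Posterior concentration: (22.5, 9.5, 3.5), total = 35.5.
E[θ_{2}|data] = α_{2}/Σα = 9.5/35.5 = 0.2676.

0.2676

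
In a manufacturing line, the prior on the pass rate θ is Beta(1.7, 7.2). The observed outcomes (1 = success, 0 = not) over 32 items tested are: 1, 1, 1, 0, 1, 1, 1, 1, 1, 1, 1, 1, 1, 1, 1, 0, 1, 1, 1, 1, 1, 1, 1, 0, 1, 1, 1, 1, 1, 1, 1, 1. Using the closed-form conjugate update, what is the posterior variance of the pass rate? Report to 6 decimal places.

0.004468

The Beta prior is conjugate to a Binomial/Bernoulli likelihood; the update adds successes to α and failures to β.
Posterior: Beta(α+k, β+n−k) = Beta(1.7+29, 7.2+3) = Beta(30.7, 10.2).
Var = αβ/((α+β)²(α+β+1)) = 30.7·10.2/(40.9²·41.9) = 0.004468.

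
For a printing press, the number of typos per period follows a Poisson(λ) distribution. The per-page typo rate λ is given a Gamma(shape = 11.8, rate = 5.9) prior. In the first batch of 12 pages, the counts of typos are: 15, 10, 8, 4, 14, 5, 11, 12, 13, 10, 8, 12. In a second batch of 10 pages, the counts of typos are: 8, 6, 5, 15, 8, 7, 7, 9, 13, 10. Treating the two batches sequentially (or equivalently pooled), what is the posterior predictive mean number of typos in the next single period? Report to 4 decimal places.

With a Gamma(shape α, rate β) prior, the Poisson likelihood is conjugate: the posterior is Gamma(α + ΣXᵢ, β + n).
Batch 1: sum of counts S = 122 over n = 12 pages.
After batch 1: Gamma(α+S, β+n) = Gamma(11.8+122, 5.9+12) = Gamma(133.8, 17.9).
Batch 2: sum of counts S = 88 over n = 10 pages.
After batch 2: Gamma(α+S, β+n) = Gamma(133.8+88, 17.9+10) = Gamma(221.8, 27.9).
The predictive distribution for one future period is NegBinom with mean α/β = 7.9498.

7.9498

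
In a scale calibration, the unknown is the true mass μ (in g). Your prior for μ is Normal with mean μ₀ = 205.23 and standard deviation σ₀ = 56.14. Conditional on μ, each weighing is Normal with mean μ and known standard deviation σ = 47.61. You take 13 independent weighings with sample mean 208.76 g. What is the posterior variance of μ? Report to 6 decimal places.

165.221849

For Normal data with known variance σ², a Normal(μ₀, σ₀²) prior on μ is conjugate. Posterior precision = 1/σ₀² + n/σ²; posterior mean is the precision-weighted average of μ₀ and x̄.
σ₀² = 56.14² = 3151.6996, σ² = 47.61² = 2266.7121; σ² + n·σ₀² = 2266.7121 + 13·3151.6996 = 43238.8069.
Posterior precision = 1/σ₀² + n/σ² = 1/3151.6996 + 13/2266.7121 = (σ² + n·σ₀²)/(σ₀²σ²) = 43238.8069/(3151.6996·2266.7121); posterior variance σₙ² = σ₀²σ²/(σ² + n·σ₀²) = 3151.6996·2266.7121/43238.8069 = 165.221849.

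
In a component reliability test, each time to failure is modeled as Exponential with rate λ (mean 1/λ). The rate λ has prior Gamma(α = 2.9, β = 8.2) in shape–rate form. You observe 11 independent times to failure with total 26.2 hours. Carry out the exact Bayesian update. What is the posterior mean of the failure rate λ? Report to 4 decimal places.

With a Gamma(shape α, rate β) prior on the exponential rate λ, the posterior after n observations with total T = Σxᵢ is Gamma(α+n, β+T).
Posterior: Gamma(2.9+11, 8.2+26.2) = Gamma(13.9, 34.4).
Posterior mean of λ = α/β = 13.9/34.4 = 0.4041.

0.4041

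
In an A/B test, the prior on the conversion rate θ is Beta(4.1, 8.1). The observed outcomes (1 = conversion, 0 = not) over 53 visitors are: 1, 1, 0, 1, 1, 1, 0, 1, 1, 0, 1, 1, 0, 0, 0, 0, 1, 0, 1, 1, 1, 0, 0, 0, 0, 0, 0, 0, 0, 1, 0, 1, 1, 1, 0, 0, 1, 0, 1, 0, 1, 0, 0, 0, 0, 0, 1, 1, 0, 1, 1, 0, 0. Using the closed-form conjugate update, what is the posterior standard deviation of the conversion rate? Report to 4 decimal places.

0.0609

The Beta prior is conjugate to a Binomial/Bernoulli likelihood; the update adds successes to α and failures to β.
Posterior: Beta(α+k, β+n−k) = Beta(4.1+24, 8.1+29) = Beta(28.1, 37.1).
Var = αβ/((α+β)²(α+β+1)) = 28.1·37.1/(65.2²·66.2) = 0.00370448; SD = √0.00370448 = 0.0609.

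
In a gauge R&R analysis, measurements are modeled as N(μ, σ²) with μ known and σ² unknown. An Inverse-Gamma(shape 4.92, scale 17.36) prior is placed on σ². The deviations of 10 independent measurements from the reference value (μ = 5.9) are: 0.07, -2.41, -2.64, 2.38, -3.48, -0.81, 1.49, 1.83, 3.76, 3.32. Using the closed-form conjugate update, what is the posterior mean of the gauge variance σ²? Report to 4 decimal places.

5.4183

With known mean μ and an Inverse-Gamma(α, β) prior on σ², the Normal likelihood is conjugate: posterior is Inv-Gamma(α + n/2, β + Σ(xᵢ−μ)²/2).
Σ(xᵢ−μ)² = (0.07)² + (-2.41)² + (-2.64)² + (2.38)² + (-3.48)² + (-0.81)² + (1.49)² + (1.83)² + (3.76)² + (3.32)² = 61.9425.
Posterior: Inv-Gamma(4.92 + 10/2, 17.36 + 61.9425/2) = Inv-Gamma(9.92, 48.33125).
E[σ²|data] = β/(α−1) = 48.33125/8.92 = 5.4183.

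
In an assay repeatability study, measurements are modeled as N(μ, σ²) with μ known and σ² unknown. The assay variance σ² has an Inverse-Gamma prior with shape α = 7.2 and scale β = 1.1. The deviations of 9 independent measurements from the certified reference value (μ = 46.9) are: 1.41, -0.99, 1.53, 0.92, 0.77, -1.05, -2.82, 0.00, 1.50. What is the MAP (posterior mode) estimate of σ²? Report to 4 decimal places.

0.7974

With known mean μ and an Inverse-Gamma(α, β) prior on σ², the Normal likelihood is conjugate: posterior is Inv-Gamma(α + n/2, β + Σ(xᵢ−μ)²/2).
Σ(xᵢ−μ)² = (1.41)² + (-0.99)² + (1.53)² + (0.92)² + (0.77)² + (-1.05)² + (-2.82)² + (0.00)² + (1.50)² = 18.0533.
Posterior: Inv-Gamma(7.2 + 9/2, 1.1 + 18.0533/2) = Inv-Gamma(11.70, 10.12665).
Mode = β/(α+1) = 10.12665/12.70 = 0.7974.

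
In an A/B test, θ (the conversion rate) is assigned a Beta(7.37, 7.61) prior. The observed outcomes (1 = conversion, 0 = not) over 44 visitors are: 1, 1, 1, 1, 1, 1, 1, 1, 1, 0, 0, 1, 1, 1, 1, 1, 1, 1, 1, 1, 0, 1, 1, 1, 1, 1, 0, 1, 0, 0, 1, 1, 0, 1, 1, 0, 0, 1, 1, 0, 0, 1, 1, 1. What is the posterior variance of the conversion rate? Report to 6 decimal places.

0.003601

The Beta prior is conjugate to a Binomial/Bernoulli likelihood; the update adds successes to α and failures to β.
Posterior: Beta(α+k, β+n−k) = Beta(7.37+33, 7.61+11) = Beta(40.37, 18.61).
Var = αβ/((α+β)²(α+β+1)) = 40.37·18.61/(58.98²·59.98) = 0.003601.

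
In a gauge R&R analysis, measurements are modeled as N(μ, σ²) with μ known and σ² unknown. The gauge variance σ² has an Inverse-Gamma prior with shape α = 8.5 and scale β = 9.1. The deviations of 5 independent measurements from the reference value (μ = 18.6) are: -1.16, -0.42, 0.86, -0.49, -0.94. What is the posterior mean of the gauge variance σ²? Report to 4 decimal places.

1.0793

With known mean μ and an Inverse-Gamma(α, β) prior on σ², the Normal likelihood is conjugate: posterior is Inv-Gamma(α + n/2, β + Σ(xᵢ−μ)²/2).
Σ(xᵢ−μ)² = (-1.16)² + (-0.42)² + (0.86)² + (-0.49)² + (-0.94)² = 3.3853.
Posterior: Inv-Gamma(8.5 + 5/2, 9.1 + 3.3853/2) = Inv-Gamma(11.00, 10.79265).
E[σ²|data] = β/(α−1) = 10.79265/10.00 = 1.0793.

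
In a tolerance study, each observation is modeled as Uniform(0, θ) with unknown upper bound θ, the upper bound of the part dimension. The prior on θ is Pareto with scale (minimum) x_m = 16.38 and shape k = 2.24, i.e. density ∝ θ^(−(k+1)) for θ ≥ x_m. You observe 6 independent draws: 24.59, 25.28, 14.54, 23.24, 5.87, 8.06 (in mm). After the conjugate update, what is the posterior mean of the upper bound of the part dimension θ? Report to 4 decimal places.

A Pareto(scale x_m, shape k) prior on the upper bound θ of Uniform(0, θ) is conjugate: posterior is Pareto(max(x_m, max xᵢ), k + n).
Sample maximum = 25.28; prior scale x_m = 16.38 → posterior scale = max = 25.28.
Posterior shape = 2.24 + 6 = 8.24.
E[θ|data] = k·x_m/(k−1) = 8.24·25.28/7.24 = 28.7717.

28.7717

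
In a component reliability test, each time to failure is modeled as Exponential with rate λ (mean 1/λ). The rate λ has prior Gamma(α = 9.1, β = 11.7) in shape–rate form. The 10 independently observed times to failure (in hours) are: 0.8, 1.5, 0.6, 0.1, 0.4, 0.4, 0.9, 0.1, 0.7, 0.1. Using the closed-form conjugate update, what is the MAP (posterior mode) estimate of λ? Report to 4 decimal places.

With a Gamma(shape α, rate β) prior on the exponential rate λ, the posterior after n observations with total T = Σxᵢ is Gamma(α+n, β+T).
Sum of observations T = 5.6 hours; n = 10.
Posterior: Gamma(9.1+10, 11.7+5.6) = Gamma(19.1, 17.3).
Mode = (α−1)/β = 1.0462.

1.0462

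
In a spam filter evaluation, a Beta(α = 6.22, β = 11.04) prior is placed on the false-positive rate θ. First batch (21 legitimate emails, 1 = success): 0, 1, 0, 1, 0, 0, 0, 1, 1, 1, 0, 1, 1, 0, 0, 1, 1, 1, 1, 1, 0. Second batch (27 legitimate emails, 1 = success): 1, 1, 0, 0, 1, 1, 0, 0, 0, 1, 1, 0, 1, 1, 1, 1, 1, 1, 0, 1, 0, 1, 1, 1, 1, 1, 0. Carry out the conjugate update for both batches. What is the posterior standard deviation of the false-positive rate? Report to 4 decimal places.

0.0611

The Beta prior is conjugate to a Binomial/Bernoulli likelihood; the update adds successes to α and failures to β.
After batch 1: Beta(6.22+12, 11.04+9) = Beta(18.22, 20.04).
After batch 2: Beta(18.22+18, 20.04+9) = Beta(36.22, 29.04).
Var = αβ/((α+β)²(α+β+1)) = 36.22·29.04/(65.26²·66.26) = 0.00372734; SD = √0.00372734 = 0.0611.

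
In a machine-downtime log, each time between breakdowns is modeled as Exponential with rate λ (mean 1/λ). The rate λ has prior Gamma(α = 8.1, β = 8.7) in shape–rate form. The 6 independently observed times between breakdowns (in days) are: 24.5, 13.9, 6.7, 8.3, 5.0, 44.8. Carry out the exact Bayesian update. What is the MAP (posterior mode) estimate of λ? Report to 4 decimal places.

With a Gamma(shape α, rate β) prior on the exponential rate λ, the posterior after n observations with total T = Σxᵢ is Gamma(α+n, β+T).
Sum of observations T = 103.2 days; n = 6.
Posterior: Gamma(8.1+6, 8.7+103.2) = Gamma(14.1, 111.9).
Mode = (α−1)/β = 0.1171.

0.1171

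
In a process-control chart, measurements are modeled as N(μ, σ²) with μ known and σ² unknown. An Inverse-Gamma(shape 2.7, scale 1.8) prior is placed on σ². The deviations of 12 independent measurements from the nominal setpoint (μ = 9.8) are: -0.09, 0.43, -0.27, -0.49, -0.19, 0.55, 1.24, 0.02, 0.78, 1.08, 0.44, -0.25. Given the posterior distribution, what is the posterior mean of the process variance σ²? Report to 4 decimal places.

0.5204

With known mean μ and an Inverse-Gamma(α, β) prior on σ², the Normal likelihood is conjugate: posterior is Inv-Gamma(α + n/2, β + Σ(xᵢ−μ)²/2).
Σ(xᵢ−μ)² = (-0.09)² + (0.43)² + (-0.27)² + (-0.49)² + (-0.19)² + (0.55)² + (1.24)² + (0.02)² + (0.78)² + (1.08)² + (0.44)² + (-0.25)² = 4.4135.
Posterior: Inv-Gamma(2.7 + 12/2, 1.8 + 4.4135/2) = Inv-Gamma(8.70, 4.00675).
E[σ²|data] = β/(α−1) = 4.00675/7.70 = 0.5204.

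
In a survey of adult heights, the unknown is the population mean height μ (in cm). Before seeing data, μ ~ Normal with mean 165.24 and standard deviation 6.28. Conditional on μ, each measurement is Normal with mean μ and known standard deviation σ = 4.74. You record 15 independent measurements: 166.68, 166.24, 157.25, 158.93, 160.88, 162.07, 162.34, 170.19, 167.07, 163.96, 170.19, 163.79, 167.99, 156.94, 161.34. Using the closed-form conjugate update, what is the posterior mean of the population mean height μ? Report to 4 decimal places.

163.7795

For Normal data with known variance σ², a Normal(μ₀, σ₀²) prior on μ is conjugate. Posterior precision = 1/σ₀² + n/σ²; posterior mean is the precision-weighted average of μ₀ and x̄.
Σxᵢ = 166.68 + 166.24 + 157.25 + 158.93 + 160.88 + 162.07 + 162.34 + 170.19 + 167.07 + 163.96 + 170.19 + 163.79 + 167.99 + 156.94 + 161.34 = 2455.86, so n·x̄ = 2455.86.
σ₀² = 6.28² = 39.4384, σ² = 4.74² = 22.4676; σ² + n·σ₀² = 22.4676 + 15·39.4384 = 614.0436.
Posterior mean = (μ₀/σ₀² + n·x̄/σ²)/(1/σ₀² + n/σ²) = (σ²·μ₀ + σ₀²·n·x̄)/(σ² + n·σ₀²) = (22.4676·165.24 + 39.4384·2455.86)/614.0436 = 100567.735248/614.0436 = 163.7795.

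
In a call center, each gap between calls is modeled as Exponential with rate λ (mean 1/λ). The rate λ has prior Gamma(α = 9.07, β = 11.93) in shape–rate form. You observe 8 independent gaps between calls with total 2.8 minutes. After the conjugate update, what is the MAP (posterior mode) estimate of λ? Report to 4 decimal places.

With a Gamma(shape α, rate β) prior on the exponential rate λ, the posterior after n observations with total T = Σxᵢ is Gamma(α+n, β+T).
Posterior: Gamma(9.07+8, 11.93+2.8) = Gamma(17.07, 14.73).
Mode = (α−1)/β = 1.0910.

1.0910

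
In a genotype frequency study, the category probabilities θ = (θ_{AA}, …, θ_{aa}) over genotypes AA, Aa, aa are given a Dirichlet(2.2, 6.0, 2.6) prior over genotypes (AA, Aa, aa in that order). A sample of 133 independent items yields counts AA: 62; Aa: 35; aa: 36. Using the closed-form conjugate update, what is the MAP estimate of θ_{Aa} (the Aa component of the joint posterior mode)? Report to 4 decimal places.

0.2841

The Dirichlet prior is conjugate to the Multinomial likelihood: each posterior αⱼ = prior αⱼ + observed count nⱼ.
Posterior concentration: (64.2, 41.0, 38.6), total = 143.8.
Joint mode component: (α_{Aa}−1)/(Σα−K) = 40.0/140.8 = 0.2841.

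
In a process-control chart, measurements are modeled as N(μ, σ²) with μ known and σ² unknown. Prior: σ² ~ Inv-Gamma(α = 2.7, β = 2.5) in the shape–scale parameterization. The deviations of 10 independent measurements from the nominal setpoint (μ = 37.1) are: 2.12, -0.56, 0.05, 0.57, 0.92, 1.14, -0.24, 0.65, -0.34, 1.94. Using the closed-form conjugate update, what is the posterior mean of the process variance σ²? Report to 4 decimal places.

1.2418

With known mean μ and an Inverse-Gamma(α, β) prior on σ², the Normal likelihood is conjugate: posterior is Inv-Gamma(α + n/2, β + Σ(xᵢ−μ)²/2).
Σ(xᵢ−μ)² = (2.12)² + (-0.56)² + (0.05)² + (0.57)² + (0.92)² + (1.14)² + (-0.24)² + (0.65)² + (-0.34)² + (1.94)² = 11.6407.
Posterior: Inv-Gamma(2.7 + 10/2, 2.5 + 11.6407/2) = Inv-Gamma(7.70, 8.32035).
E[σ²|data] = β/(α−1) = 8.32035/6.70 = 1.2418.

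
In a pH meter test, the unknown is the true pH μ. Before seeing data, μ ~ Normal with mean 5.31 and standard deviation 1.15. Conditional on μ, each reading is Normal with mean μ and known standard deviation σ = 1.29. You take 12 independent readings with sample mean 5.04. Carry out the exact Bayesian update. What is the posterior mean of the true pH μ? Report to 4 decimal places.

For Normal data with known variance σ², a Normal(μ₀, σ₀²) prior on μ is conjugate. Posterior precision = 1/σ₀² + n/σ²; posterior mean is the precision-weighted average of μ₀ and x̄.
n·x̄ = 12·5.04 = 60.48.
σ₀² = 1.15² = 1.3225, σ² = 1.29² = 1.6641; σ² + n·σ₀² = 1.6641 + 12·1.3225 = 17.5341.
Posterior mean = (μ₀/σ₀² + n·x̄/σ²)/(1/σ₀² + n/σ²) = (σ²·μ₀ + σ₀²·n·x̄)/(σ² + n·σ₀²) = (1.6641·5.31 + 1.3225·60.48)/17.5341 = 88.821171/17.5341 = 5.0656.

5.0656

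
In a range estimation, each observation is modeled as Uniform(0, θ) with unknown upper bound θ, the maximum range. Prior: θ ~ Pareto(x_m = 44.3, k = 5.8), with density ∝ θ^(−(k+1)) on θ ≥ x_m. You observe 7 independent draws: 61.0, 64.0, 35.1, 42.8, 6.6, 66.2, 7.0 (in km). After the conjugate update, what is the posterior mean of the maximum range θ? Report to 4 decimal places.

A Pareto(scale x_m, shape k) prior on the upper bound θ of Uniform(0, θ) is conjugate: posterior is Pareto(max(x_m, max xᵢ), k + n).
Sample maximum = 66.2; prior scale x_m = 44.3 → posterior scale = max = 66.2.
Posterior shape = 5.8 + 7 = 12.8.
E[θ|data] = k·x_m/(k−1) = 12.8·66.2/11.8 = 71.8102.

71.8102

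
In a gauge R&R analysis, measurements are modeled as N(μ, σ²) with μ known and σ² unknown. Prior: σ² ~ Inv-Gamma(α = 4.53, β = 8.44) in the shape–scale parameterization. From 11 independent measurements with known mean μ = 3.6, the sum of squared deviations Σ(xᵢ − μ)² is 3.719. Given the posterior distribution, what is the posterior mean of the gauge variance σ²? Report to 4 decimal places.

With known mean μ and an Inverse-Gamma(α, β) prior on σ², the Normal likelihood is conjugate: posterior is Inv-Gamma(α + n/2, β + Σ(xᵢ−μ)²/2).
Posterior: Inv-Gamma(4.53 + 11/2, 8.44 + 3.719/2) = Inv-Gamma(10.03, 10.2995).
E[σ²|data] = β/(α−1) = 10.2995/9.03 = 1.1406.

1.1406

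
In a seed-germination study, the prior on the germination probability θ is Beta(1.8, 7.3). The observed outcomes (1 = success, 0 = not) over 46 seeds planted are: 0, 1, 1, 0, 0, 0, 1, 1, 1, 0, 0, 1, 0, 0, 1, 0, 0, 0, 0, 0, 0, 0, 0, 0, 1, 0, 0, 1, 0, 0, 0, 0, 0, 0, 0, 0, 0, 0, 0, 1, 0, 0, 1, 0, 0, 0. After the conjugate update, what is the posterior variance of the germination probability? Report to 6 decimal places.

The Beta prior is conjugate to a Binomial/Bernoulli likelihood; the update adds successes to α and failures to β.
Posterior: Beta(α+k, β+n−k) = Beta(1.8+11, 7.3+35) = Beta(12.8, 42.3).
Var = αβ/((α+β)²(α+β+1)) = 12.8·42.3/(55.1²·56.1) = 0.003179.

0.003179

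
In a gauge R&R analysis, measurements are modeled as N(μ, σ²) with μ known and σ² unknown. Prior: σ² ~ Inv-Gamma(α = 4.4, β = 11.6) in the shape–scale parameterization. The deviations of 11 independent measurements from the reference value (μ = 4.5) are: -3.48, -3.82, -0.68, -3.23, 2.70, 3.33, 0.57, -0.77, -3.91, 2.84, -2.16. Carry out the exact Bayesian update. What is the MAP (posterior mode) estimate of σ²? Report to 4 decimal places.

4.9594

With known mean μ and an Inverse-Gamma(α, β) prior on σ², the Normal likelihood is conjugate: posterior is Inv-Gamma(α + n/2, β + Σ(xᵢ−μ)²/2).
Σ(xᵢ−μ)² = (-3.48)² + (-3.82)² + (-0.68)² + (-3.23)² + (2.70)² + (3.33)² + (0.57)² + (-0.77)² + (-3.91)² + (2.84)² + (-2.16)² = 84.9141.
Posterior: Inv-Gamma(4.4 + 11/2, 11.6 + 84.9141/2) = Inv-Gamma(9.90, 54.05705).
Mode = β/(α+1) = 54.05705/10.90 = 4.9594.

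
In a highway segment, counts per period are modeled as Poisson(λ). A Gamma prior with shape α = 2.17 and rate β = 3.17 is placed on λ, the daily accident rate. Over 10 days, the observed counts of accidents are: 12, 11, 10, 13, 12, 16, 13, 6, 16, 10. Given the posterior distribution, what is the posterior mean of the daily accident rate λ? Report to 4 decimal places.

With a Gamma(shape α, rate β) prior, the Poisson likelihood is conjugate: the posterior is Gamma(α + ΣXᵢ, β + n).
Sum of counts S = 119 over n = 10 days.
Posterior: Gamma(α+S, β+n) = Gamma(2.17+119, 3.17+10) = Gamma(121.17, 13.17).
Posterior mean = α/β = 121.17/13.17 = 9.2005.

9.2005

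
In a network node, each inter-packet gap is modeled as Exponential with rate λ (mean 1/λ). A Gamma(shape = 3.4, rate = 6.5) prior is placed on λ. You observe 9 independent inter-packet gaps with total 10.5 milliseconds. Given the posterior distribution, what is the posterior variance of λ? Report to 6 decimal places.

0.042907

With a Gamma(shape α, rate β) prior on the exponential rate λ, the posterior after n observations with total T = Σxᵢ is Gamma(α+n, β+T).
Posterior: Gamma(3.4+9, 6.5+10.5) = Gamma(12.4, 17.0).
Var = α/β² = 0.042907.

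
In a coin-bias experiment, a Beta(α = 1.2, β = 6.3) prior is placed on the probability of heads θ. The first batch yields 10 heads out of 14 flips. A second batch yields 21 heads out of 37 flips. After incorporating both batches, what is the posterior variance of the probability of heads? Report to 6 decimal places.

The Beta prior is conjugate to a Binomial/Bernoulli likelihood; the update adds successes to α and failures to β.
After batch 1: Beta(1.2+10, 6.3+4) = Beta(11.2, 10.3).
After batch 2: Beta(11.2+21, 10.3+16) = Beta(32.2, 26.3).
Var = αβ/((α+β)²(α+β+1)) = 32.2·26.3/(58.5²·59.5) = 0.004159.

0.004159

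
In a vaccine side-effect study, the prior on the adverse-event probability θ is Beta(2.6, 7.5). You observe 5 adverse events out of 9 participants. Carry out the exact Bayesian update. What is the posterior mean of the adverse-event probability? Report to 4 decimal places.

0.3979

The Beta prior is conjugate to a Binomial/Bernoulli likelihood; the update adds successes to α and failures to β.
Posterior: Beta(α+k, β+n−k) = Beta(2.6+5, 7.5+4) = Beta(7.6, 11.5).
Posterior mean = α/(α+β) = 7.6/19.1 = 0.3979.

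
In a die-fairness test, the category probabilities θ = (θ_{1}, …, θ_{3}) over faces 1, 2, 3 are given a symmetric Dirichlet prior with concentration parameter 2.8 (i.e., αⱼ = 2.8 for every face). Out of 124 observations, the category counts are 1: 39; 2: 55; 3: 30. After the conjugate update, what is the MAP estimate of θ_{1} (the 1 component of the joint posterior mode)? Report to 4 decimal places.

The Dirichlet prior is conjugate to the Multinomial likelihood: each posterior αⱼ = prior αⱼ + observed count nⱼ.
Posterior concentration: (41.8, 57.8, 32.8), total = 132.4.
Joint mode component: (α_{1}−1)/(Σα−K) = 40.8/129.4 = 0.3153.

0.3153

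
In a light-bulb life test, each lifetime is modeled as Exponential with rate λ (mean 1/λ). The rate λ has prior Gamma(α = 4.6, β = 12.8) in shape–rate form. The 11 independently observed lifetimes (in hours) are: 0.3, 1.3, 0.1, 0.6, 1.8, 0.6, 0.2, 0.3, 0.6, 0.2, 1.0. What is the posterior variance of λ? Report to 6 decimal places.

With a Gamma(shape α, rate β) prior on the exponential rate λ, the posterior after n observations with total T = Σxᵢ is Gamma(α+n, β+T).
Sum of observations T = 7.0 hours; n = 11.
Posterior: Gamma(4.6+11, 12.8+7.0) = Gamma(15.6, 19.8).
Var = α/β² = 0.039792.

0.039792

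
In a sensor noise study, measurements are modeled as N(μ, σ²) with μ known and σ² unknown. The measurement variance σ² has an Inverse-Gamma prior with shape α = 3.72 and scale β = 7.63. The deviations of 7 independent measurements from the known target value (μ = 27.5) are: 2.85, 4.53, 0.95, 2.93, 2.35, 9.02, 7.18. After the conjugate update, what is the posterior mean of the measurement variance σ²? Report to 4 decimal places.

15.4201

With known mean μ and an Inverse-Gamma(α, β) prior on σ², the Normal likelihood is conjugate: posterior is Inv-Gamma(α + n/2, β + Σ(xᵢ−μ)²/2).
Σ(xᵢ−μ)² = (2.85)² + (4.53)² + (0.95)² + (2.93)² + (2.35)² + (9.02)² + (7.18)² = 176.5661.
Posterior: Inv-Gamma(3.72 + 7/2, 7.63 + 176.5661/2) = Inv-Gamma(7.22, 95.91305).
E[σ²|data] = β/(α−1) = 95.91305/6.22 = 15.4201.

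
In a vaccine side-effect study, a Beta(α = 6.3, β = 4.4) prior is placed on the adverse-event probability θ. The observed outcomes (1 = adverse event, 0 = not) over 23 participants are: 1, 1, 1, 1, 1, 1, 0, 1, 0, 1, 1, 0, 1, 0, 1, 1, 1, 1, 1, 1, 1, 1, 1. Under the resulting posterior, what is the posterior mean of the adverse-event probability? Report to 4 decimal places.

0.7507

The Beta prior is conjugate to a Binomial/Bernoulli likelihood; the update adds successes to α and failures to β.
Posterior: Beta(α+k, β+n−k) = Beta(6.3+19, 4.4+4) = Beta(25.3, 8.4).
Posterior mean = α/(α+β) = 25.3/33.7 = 0.7507.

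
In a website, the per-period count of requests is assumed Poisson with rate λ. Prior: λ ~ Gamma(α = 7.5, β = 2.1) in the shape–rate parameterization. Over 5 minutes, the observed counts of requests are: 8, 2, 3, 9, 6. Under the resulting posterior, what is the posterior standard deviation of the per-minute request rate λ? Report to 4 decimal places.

With a Gamma(shape α, rate β) prior, the Poisson likelihood is conjugate: the posterior is Gamma(α + ΣXᵢ, β + n).
Sum of counts S = 28 over n = 5 minutes.
Posterior: Gamma(α+S, β+n) = Gamma(7.5+28, 2.1+5) = Gamma(35.5, 7.1).
SD = √α/β = √35.5/7.1 = 0.8392.

0.8392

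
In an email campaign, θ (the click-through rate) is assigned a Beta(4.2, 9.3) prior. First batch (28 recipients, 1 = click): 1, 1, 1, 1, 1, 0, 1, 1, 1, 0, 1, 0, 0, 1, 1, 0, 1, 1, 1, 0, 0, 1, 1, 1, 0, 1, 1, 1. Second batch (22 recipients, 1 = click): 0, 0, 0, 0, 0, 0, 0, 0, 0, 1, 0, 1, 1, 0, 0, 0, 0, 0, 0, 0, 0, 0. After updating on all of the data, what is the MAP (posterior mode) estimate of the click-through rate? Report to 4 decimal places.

The Beta prior is conjugate to a Binomial/Bernoulli likelihood; the update adds successes to α and failures to β.
After batch 1: Beta(4.2+20, 9.3+8) = Beta(24.2, 17.3).
After batch 2: Beta(24.2+3, 17.3+19) = Beta(27.2, 36.3).
Mode of Beta(a,b) for a,b>1 is (a−1)/(a+b−2) = 26.2/61.5 = 0.4260.

0.4260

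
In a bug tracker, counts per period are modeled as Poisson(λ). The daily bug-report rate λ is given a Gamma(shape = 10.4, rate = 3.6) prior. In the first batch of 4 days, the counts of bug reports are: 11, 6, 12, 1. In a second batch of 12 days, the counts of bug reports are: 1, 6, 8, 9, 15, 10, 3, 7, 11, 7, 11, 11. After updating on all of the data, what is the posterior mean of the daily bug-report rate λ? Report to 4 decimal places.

7.1122

With a Gamma(shape α, rate β) prior, the Poisson likelihood is conjugate: the posterior is Gamma(α + ΣXᵢ, β + n).
Batch 1: sum of counts S = 30 over n = 4 days.
After batch 1: Gamma(α+S, β+n) = Gamma(10.4+30, 3.6+4) = Gamma(40.4, 7.6).
Batch 2: sum of counts S = 99 over n = 12 days.
After batch 2: Gamma(α+S, β+n) = Gamma(40.4+99, 7.6+12) = Gamma(139.4, 19.6).
Posterior mean = α/β = 139.4/19.6 = 7.1122.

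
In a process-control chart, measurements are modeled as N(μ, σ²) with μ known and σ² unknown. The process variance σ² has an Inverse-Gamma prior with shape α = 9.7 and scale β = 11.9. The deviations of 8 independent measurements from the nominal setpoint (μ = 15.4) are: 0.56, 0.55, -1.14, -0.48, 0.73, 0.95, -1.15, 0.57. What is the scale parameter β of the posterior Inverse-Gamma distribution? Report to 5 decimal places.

With known mean μ and an Inverse-Gamma(α, β) prior on σ², the Normal likelihood is conjugate: posterior is Inv-Gamma(α + n/2, β + Σ(xᵢ−μ)²/2).
Σ(xᵢ−μ)² = (0.56)² + (0.55)² + (-1.14)² + (-0.48)² + (0.73)² + (0.95)² + (-1.15)² + (0.57)² = 5.2289.
Posterior: Inv-Gamma(9.7 + 8/2, 11.9 + 5.2289/2) = Inv-Gamma(13.70, 14.51445).
Posterior β = 14.51445.

14.51445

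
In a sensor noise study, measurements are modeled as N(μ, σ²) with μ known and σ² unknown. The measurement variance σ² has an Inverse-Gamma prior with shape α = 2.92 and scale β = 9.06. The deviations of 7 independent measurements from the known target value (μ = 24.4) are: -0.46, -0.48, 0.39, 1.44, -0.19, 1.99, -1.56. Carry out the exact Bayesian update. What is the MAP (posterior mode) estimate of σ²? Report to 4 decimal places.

1.8341

With known mean μ and an Inverse-Gamma(α, β) prior on σ², the Normal likelihood is conjugate: posterior is Inv-Gamma(α + n/2, β + Σ(xᵢ−μ)²/2).
Σ(xᵢ−μ)² = (-0.46)² + (-0.48)² + (0.39)² + (1.44)² + (-0.19)² + (1.99)² + (-1.56)² = 9.0975.
Posterior: Inv-Gamma(2.92 + 7/2, 9.06 + 9.0975/2) = Inv-Gamma(6.42, 13.60875).
Mode = β/(α+1) = 13.60875/7.42 = 1.8341.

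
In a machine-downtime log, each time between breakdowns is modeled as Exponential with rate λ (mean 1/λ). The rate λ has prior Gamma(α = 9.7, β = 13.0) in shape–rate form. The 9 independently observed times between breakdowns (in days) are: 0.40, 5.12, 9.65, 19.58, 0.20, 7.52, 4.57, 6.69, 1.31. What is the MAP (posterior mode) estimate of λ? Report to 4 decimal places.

0.2601

With a Gamma(shape α, rate β) prior on the exponential rate λ, the posterior after n observations with total T = Σxᵢ is Gamma(α+n, β+T).
Sum of observations T = 55.04 days; n = 9.
Posterior: Gamma(9.7+9, 13.0+55.04) = Gamma(18.7, 68.04).
Mode = (α−1)/β = 0.2601.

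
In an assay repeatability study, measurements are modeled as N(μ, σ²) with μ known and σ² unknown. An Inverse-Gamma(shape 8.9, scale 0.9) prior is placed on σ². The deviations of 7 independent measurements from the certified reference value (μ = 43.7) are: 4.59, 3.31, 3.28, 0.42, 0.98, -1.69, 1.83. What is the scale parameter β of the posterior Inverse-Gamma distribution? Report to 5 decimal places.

With known mean μ and an Inverse-Gamma(α, β) prior on σ², the Normal likelihood is conjugate: posterior is Inv-Gamma(α + n/2, β + Σ(xᵢ−μ)²/2).
Σ(xᵢ−μ)² = (4.59)² + (3.31)² + (3.28)² + (0.42)² + (0.98)² + (-1.69)² + (1.83)² = 50.1244.
Posterior: Inv-Gamma(8.9 + 7/2, 0.9 + 50.1244/2) = Inv-Gamma(12.40, 25.96220).
Posterior β = 25.96220.

25.96220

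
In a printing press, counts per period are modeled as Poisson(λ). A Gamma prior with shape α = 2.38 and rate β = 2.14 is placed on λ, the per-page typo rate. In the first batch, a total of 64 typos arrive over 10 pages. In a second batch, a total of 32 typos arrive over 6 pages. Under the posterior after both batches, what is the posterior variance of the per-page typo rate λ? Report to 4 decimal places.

0.2990

With a Gamma(shape α, rate β) prior, the Poisson likelihood is conjugate: the posterior is Gamma(α + ΣXᵢ, β + n).
After batch 1: Gamma(α+S, β+n) = Gamma(2.38+64, 2.14+10) = Gamma(66.38, 12.14).
After batch 2: Gamma(α+S, β+n) = Gamma(66.38+32, 12.14+6) = Gamma(98.38, 18.14).
Var = α/β² = 98.38/18.14² = 0.2990.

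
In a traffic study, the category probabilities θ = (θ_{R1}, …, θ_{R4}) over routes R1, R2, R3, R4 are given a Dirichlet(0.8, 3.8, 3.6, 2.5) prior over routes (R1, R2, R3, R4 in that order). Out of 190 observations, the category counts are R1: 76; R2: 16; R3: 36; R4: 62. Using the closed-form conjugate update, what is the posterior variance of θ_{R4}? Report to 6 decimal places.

0.001081

The Dirichlet prior is conjugate to the Multinomial likelihood: each posterior αⱼ = prior αⱼ + observed count nⱼ.
Posterior concentration: (76.8, 19.8, 39.6, 64.5), total = 200.7.
Var[θ_j] = α_j(Σα−α_j)/((Σα)²(Σα+1)) = 64.5·136.2/(200.7²·201.7) = 0.001081.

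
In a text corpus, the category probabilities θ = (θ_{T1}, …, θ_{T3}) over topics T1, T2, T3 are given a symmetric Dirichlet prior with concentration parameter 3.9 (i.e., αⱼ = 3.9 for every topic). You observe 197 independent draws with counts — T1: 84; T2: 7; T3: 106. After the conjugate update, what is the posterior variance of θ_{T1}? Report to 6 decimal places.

The Dirichlet prior is conjugate to the Multinomial likelihood: each posterior αⱼ = prior αⱼ + observed count nⱼ.
Posterior concentration: (87.9, 10.9, 109.9), total = 208.7.
Var[θ_j] = α_j(Σα−α_j)/((Σα)²(Σα+1)) = 87.9·120.8/(208.7²·209.7) = 0.001163.

0.001163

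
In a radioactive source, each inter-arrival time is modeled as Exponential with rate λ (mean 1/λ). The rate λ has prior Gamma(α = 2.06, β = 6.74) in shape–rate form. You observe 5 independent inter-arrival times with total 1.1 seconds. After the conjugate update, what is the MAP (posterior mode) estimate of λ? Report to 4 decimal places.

With a Gamma(shape α, rate β) prior on the exponential rate λ, the posterior after n observations with total T = Σxᵢ is Gamma(α+n, β+T).
Posterior: Gamma(2.06+5, 6.74+1.1) = Gamma(7.06, 7.84).
Mode = (α−1)/β = 0.7730.

0.7730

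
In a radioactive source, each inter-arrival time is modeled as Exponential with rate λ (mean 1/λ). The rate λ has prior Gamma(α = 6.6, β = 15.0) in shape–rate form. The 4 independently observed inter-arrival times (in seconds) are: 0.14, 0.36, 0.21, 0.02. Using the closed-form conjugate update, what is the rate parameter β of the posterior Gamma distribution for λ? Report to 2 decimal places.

15.73

With a Gamma(shape α, rate β) prior on the exponential rate λ, the posterior after n observations with total T = Σxᵢ is Gamma(α+n, β+T).
Sum of observations T = 0.73 seconds; n = 4.
Posterior: Gamma(6.6+4, 15.0+0.73) = Gamma(10.6, 15.73).
Posterior β = 15.73.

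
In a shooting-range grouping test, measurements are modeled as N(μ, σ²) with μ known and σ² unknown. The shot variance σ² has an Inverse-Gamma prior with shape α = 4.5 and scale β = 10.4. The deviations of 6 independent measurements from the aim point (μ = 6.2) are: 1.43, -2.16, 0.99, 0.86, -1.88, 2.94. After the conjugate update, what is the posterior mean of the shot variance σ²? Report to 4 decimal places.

3.1852

With known mean μ and an Inverse-Gamma(α, β) prior on σ², the Normal likelihood is conjugate: posterior is Inv-Gamma(α + n/2, β + Σ(xᵢ−μ)²/2).
Σ(xᵢ−μ)² = (1.43)² + (-2.16)² + (0.99)² + (0.86)² + (-1.88)² + (2.94)² = 20.6082.
Posterior: Inv-Gamma(4.5 + 6/2, 10.4 + 20.6082/2) = Inv-Gamma(7.50, 20.70410).
E[σ²|data] = β/(α−1) = 20.70410/6.50 = 3.1852.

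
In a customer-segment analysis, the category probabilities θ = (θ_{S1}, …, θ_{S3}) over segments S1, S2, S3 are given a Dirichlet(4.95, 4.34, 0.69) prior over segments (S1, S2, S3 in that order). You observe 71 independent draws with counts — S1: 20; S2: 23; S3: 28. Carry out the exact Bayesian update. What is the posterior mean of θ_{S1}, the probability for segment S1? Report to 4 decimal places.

0.3081

The Dirichlet prior is conjugate to the Multinomial likelihood: each posterior αⱼ = prior αⱼ + observed count nⱼ.
Posterior concentration: (24.95, 27.34, 28.69), total = 80.98.
E[θ_{S1}|data] = α_{S1}/Σα = 24.95/80.98 = 0.3081.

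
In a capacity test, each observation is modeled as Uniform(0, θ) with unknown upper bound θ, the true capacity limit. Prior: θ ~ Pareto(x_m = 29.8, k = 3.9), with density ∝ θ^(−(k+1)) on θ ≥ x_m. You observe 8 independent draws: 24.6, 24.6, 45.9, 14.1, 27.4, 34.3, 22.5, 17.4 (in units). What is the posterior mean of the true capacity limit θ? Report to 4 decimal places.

50.1110

A Pareto(scale x_m, shape k) prior on the upper bound θ of Uniform(0, θ) is conjugate: posterior is Pareto(max(x_m, max xᵢ), k + n).
Sample maximum = 45.9; prior scale x_m = 29.8 → posterior scale = max = 45.9.
Posterior shape = 3.9 + 8 = 11.9.
E[θ|data] = k·x_m/(k−1) = 11.9·45.9/10.9 = 50.1110.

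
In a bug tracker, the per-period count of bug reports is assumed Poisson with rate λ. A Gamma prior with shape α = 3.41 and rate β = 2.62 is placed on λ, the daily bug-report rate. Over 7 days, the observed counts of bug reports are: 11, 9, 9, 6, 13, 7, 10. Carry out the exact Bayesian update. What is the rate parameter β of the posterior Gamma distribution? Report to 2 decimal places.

9.62

With a Gamma(shape α, rate β) prior, the Poisson likelihood is conjugate: the posterior is Gamma(α + ΣXᵢ, β + n).
Sum of counts S = 65 over n = 7 days.
Posterior: Gamma(α+S, β+n) = Gamma(3.41+65, 2.62+7) = Gamma(68.41, 9.62).
Posterior β = 9.62.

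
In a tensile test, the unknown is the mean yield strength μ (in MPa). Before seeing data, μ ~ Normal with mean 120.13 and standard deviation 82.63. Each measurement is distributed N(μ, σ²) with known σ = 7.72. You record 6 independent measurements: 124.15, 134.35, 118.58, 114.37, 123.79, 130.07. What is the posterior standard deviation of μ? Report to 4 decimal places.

3.1494

For Normal data with known variance σ², a Normal(μ₀, σ₀²) prior on μ is conjugate. Posterior precision = 1/σ₀² + n/σ²; posterior mean is the precision-weighted average of μ₀ and x̄.
σ₀² = 82.63² = 6827.7169, σ² = 7.72² = 59.5984; σ² + n·σ₀² = 59.5984 + 6·6827.7169 = 41025.8998.
Posterior precision = 1/σ₀² + n/σ² = 1/6827.7169 + 6/59.5984 = (σ² + n·σ₀²)/(σ₀²σ²) = 41025.8998/(6827.7169·59.5984); posterior variance σₙ² = σ₀²σ²/(σ² + n·σ₀²) = 6827.7169·59.5984/41025.8998 = 9.918637.
Posterior SD = √σₙ² = √(6827.7169·59.5984/41025.8998) = 3.1494.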